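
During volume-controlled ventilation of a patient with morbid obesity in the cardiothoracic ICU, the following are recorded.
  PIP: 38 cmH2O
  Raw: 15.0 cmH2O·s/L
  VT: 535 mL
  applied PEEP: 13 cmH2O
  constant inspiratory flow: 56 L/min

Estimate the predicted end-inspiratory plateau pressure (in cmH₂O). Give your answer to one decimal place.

24.0

Flow: 56 L/min ÷ 60 = 0.9333 L/s.
Pplat = PIP − Raw × flow = 38 − 15.0 × 0.9333 = 38 − 14.0 = 24.0 cmH2O.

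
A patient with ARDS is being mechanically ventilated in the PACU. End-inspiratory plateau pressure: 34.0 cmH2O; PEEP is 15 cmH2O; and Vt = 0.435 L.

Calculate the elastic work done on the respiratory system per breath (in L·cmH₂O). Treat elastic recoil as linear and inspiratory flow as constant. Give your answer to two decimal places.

Elastic work ≈ ½ × (Pplat − PEEP) × Vt = 0.5 × (34.0 − 15) × 0.435 L = 0.5 × 19.0 × 0.435 = 4.133 L·cmH2O.

4.13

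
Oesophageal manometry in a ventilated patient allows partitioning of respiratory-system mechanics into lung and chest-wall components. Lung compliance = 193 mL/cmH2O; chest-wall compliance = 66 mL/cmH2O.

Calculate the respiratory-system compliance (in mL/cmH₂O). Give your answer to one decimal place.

Lung and chest wall are elastances in series: 1/Crs = 1/CL + 1/Ccw.
1/Crs = 1/193 + 1/66 = 0.02033.
Crs = 49.188 mL/cmH2O.

49.2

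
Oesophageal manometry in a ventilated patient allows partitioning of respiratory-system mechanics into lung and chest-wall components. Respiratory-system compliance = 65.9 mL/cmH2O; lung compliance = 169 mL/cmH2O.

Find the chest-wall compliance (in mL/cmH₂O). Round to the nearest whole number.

1/Ccw = 1/Crs − 1/CL.
1/Ccw = 1/65.9 − 1/169 = 0.009257.
Ccw = 108.03 mL/cmH2O.

108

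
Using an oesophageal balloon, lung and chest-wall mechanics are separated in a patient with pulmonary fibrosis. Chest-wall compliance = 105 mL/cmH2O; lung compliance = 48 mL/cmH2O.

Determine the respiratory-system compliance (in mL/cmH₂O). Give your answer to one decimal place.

32.9

Lung and chest wall are elastances in series: 1/Crs = 1/CL + 1/Ccw.
1/Crs = 1/48 + 1/105 = 0.03036.
Crs = 32.938 mL/cmH2O.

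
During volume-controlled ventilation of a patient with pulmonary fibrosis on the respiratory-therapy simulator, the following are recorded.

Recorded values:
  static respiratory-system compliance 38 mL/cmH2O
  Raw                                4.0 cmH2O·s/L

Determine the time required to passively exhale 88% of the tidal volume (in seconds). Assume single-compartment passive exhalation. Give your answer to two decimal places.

τ = R × C = 4.0 × 38 mL/cmH2O = 4.0 × 0.038 L/cmH2O = 0.152 s.
Exhaled fraction f = 1 − e^(−t/τ) → t = −τ·ln(1 − f) = −0.152·ln(0.12) = 0.3223 s.

0.32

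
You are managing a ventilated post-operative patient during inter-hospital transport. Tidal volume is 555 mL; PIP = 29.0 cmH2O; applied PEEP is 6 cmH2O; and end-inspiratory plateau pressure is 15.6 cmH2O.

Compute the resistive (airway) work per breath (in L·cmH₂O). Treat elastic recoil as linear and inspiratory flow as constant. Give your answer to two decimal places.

7.44

With constant inspiratory flow the resistive pressure is constant at PIP − Pplat = 29.0 − 15.6 = 13.4 cmH2O, so resistive work = 13.4 × 0.555 = 7.437 L·cmH2O.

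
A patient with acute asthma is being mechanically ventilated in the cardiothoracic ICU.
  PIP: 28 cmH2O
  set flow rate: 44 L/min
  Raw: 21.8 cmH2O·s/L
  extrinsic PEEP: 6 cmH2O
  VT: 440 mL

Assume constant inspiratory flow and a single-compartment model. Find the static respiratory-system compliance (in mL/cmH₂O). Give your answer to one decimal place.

Flow: 44 L/min ÷ 60 = 0.7333 L/s.
Equation of motion (constant flow): PIP = Vt/C + R·V̇ + PEEP.
Vt/C = PIP − R·V̇ − PEEP = 28 − 21.8×0.7333 − 6 = 28 − 15.986 − 6 = 6.014 cmH2O.
C = Vt / 6.014 = 440 / 6.014 = 73.163 mL/cmH2O.

73.2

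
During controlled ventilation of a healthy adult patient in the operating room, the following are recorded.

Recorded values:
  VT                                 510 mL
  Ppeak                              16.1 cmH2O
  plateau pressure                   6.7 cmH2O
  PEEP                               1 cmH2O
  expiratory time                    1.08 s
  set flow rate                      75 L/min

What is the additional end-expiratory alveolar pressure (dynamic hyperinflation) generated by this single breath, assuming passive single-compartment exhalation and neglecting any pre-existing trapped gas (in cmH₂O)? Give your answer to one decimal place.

1.1

Flow: 75 L/min ÷ 60 = 1.25 L/s.
R = (PIP − Pplat)/V̇ = (16.1 − 6.7) / 1.25 = 9.4/1.25 = 7.52 cmH2O·s/L.
C = Vt/(Pplat − PEEP) = 510.0 / (6.7 − 1) = 510.0/5.7 = 89.474 mL/cmH2O.
τ = R × C = 7.52 × 0.08947 L/cmH2O = 0.6728 s.
Fraction remaining = e^(−Te/τ) = e^(−1.08/0.6728) = 0.2008; trapped volume = 510.0 × 0.2008 = 102.41 mL.
Additional alveolar pressure from trapping ≈ V_trapped / C = 102.41 / 89.474 = 1.145 cmH2O.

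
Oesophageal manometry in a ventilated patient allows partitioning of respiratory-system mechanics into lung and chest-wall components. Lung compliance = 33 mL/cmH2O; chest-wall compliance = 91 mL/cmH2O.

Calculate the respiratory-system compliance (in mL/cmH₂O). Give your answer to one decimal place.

24.2

Lung and chest wall are elastances in series: 1/Crs = 1/CL + 1/Ccw.
1/Crs = 1/33 + 1/91 = 0.04129.
Crs = 24.219 mL/cmH2O.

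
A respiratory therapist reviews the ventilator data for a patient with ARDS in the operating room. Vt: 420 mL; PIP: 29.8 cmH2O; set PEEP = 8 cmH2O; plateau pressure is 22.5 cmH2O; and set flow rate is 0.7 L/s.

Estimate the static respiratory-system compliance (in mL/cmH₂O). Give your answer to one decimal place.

Cstat = Vt / (Pplat − PEEP) = 420 / (22.5 − 8) = 420 / 14.5 = 28.966 mL/cmH2O.

29.0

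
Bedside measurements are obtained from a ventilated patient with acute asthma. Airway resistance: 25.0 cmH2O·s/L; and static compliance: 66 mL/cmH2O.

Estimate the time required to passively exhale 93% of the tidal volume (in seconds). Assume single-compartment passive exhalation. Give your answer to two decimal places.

τ = R × C = 25.0 × 66 mL/cmH2O = 25.0 × 0.066 L/cmH2O = 1.65 s.
Exhaled fraction f = 1 − e^(−t/τ) → t = −τ·ln(1 − f) = −1.65·ln(0.07) = 4.388 s.

4.39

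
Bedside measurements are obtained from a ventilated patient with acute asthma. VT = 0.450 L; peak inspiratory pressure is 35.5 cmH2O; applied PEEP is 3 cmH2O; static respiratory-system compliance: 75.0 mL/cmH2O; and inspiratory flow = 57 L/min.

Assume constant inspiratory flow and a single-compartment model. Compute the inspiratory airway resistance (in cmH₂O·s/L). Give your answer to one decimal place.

Flow: 57 L/min ÷ 60 = 0.95 L/s.
Equation of motion (constant flow): PIP = Vt/C + R·V̇ + PEEP.
R·V̇ = PIP − Vt/C − PEEP = 35.5 − 450/75.0 − 3 = 35.5 − 6.0 − 3 = 26.5 cmH2O.
R = 26.5 / 0.95 = 27.895 cmH2O·s/L.

27.9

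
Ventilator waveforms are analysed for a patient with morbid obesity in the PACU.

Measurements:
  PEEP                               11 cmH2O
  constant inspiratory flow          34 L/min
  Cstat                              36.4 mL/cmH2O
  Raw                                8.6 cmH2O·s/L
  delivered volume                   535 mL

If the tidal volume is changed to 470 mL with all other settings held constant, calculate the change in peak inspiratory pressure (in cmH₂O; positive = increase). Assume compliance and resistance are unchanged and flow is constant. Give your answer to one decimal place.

PIP = Vt/C + R·V̇ + PEEP (constant-flow equation of motion).
Only the elastic term changes: ΔPIP = ΔVt / C = (470 − 535) / 36.4 = -1.786 cmH2O.

-1.8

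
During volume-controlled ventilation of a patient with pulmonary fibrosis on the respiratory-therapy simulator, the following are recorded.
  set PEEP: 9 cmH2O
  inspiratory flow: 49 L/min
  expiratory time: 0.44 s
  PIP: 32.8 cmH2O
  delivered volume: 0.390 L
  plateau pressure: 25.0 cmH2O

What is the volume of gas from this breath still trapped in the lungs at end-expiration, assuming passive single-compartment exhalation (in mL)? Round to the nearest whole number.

59

Flow: 49 L/min ÷ 60 = 0.8167 L/s.
R = (PIP − Pplat)/V̇ = (32.8 − 25.0) / 0.8167 = 7.8/0.8167 = 9.551 cmH2O·s/L.
C = Vt/(Pplat − PEEP) = 390.0 / (25.0 − 9) = 390.0/16.0 = 24.375 mL/cmH2O.
τ = R × C = 9.551 × 0.02438 L/cmH2O = 0.2329 s.
Fraction remaining = e^(−Te/τ) = e^(−0.44/0.2329) = 0.1512.
Trapped volume = 390.0 × 0.1512 = 58.968 mL.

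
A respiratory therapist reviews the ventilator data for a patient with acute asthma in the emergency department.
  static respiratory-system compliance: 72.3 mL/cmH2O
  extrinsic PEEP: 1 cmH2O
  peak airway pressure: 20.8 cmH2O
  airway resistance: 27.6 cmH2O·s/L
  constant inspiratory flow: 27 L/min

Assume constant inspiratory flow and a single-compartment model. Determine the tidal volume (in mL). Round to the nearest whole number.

Flow: 27 L/min ÷ 60 = 0.45 L/s.
Equation of motion (constant flow): PIP = Vt/C + R·V̇ + PEEP.
Vt/C = PIP − R·V̇ − PEEP = 20.8 − 12.42 − 1 = 7.38 cmH2O.
Vt = C × 7.38 = 72.3 × 7.38 = 533.57 mL.

534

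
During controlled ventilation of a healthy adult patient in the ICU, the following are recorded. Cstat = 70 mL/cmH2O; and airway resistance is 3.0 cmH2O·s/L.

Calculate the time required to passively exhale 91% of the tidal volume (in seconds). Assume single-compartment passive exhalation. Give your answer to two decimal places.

τ = R × C = 3.0 × 70 mL/cmH2O = 3.0 × 0.070 L/cmH2O = 0.21 s.
Exhaled fraction f = 1 − e^(−t/τ) → t = −τ·ln(1 − f) = −0.21·ln(0.09) = 0.5057 s.

0.51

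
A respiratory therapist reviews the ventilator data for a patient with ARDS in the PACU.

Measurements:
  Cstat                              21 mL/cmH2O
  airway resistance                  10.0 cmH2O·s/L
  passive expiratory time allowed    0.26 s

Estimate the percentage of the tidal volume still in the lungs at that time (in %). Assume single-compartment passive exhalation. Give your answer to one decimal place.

29.0

τ = R × C = 10.0 × 21 mL/cmH2O = 10.0 × 0.021 L/cmH2O = 0.21 s.
Passive exhalation: V(t)/V₀ = e^(−t/τ) = e^(−0.26/0.21) = 0.2899.
Fraction remaining = 0.2899 → 28.99%.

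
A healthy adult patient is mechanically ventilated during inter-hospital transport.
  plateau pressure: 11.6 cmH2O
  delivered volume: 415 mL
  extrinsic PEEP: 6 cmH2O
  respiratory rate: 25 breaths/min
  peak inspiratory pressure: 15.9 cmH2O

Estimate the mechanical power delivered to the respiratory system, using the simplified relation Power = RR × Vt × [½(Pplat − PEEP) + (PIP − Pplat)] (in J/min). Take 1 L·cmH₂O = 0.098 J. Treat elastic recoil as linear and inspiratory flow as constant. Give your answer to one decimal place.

Per-breath work = Vt × [½(Pplat−PEEP) + (PIP−Pplat)] = 0.415 × [0.5×5.6 + 4.3] = 0.415 × 7.1 = 2.947 L·cmH2O.
Power = 25 × 2.947 = 73.675 L·cmH2O/min.
× 0.098 J/(L·cmH2O) → 7.22 J/min.

7.2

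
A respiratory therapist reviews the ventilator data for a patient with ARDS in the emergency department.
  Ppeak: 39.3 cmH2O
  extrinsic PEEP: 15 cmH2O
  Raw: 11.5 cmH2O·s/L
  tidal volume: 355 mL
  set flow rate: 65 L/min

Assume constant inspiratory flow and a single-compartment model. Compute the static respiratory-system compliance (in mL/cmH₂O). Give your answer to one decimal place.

30.0

Flow: 65 L/min ÷ 60 = 1.0833 L/s.
Equation of motion (constant flow): PIP = Vt/C + R·V̇ + PEEP.
Vt/C = PIP − R·V̇ − PEEP = 39.3 − 11.5×1.0833 − 15 = 39.3 − 12.458 − 15 = 11.842 cmH2O.
C = Vt / 11.842 = 355 / 11.842 = 29.978 mL/cmH2O.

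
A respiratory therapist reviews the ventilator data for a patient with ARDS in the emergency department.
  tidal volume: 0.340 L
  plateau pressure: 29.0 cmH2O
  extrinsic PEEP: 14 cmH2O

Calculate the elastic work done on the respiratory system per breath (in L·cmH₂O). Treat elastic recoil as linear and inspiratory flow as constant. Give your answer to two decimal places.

Elastic work ≈ ½ × (Pplat − PEEP) × Vt = 0.5 × (29.0 − 14) × 0.340 L = 0.5 × 15.0 × 0.340 = 2.55 L·cmH2O.

2.55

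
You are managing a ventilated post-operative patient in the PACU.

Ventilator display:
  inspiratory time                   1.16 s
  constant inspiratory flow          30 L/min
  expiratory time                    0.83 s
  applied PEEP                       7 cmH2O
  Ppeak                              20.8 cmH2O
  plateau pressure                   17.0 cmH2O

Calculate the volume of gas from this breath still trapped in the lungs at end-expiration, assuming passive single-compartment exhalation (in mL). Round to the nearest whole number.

Flow: 30 L/min ÷ 60 = 0.5 L/s.
Vt = flow × Ti = 0.5 L/s × 1.16 s × 1000 mL/L = 580.0 mL.
R = (PIP − Pplat)/V̇ = (20.8 − 17.0) / 0.5 = 3.8/0.5 = 7.6 cmH2O·s/L.
C = Vt/(Pplat − PEEP) = 580.0 / (17.0 − 7) = 580.0/10.0 = 58.0 mL/cmH2O.
τ = R × C = 7.6 × 0.058 L/cmH2O = 0.4408 s.
Fraction remaining = e^(−Te/τ) = e^(−0.83/0.4408) = 0.1521.
Trapped volume = 580.0 × 0.1521 = 88.218 mL.

88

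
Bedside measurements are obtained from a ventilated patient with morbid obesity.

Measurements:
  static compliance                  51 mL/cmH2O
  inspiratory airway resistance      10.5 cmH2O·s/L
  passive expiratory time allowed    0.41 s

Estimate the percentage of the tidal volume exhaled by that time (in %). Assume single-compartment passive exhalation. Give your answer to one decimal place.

τ = R × C = 10.5 × 51 mL/cmH2O = 10.5 × 0.051 L/cmH2O = 0.5355 s.
Passive exhalation: V(t)/V₀ = e^(−t/τ) = e^(−0.41/0.5355) = 0.465.
Fraction exhaled = 1 − 0.465 = 0.535 → 53.5%.

53.5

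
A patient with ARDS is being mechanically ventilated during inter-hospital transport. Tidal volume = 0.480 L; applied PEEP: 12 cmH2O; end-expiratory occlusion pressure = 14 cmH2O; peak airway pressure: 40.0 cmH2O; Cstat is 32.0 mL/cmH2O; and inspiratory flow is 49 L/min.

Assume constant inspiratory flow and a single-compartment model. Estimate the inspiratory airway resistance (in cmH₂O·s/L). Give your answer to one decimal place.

13.5

Flow: 49 L/min ÷ 60 = 0.8167 L/s.
Total PEEP = 14 cmH2O (set 12 + intrinsic 2); this is the baseline alveolar pressure.
Equation of motion (constant flow): PIP = Vt/C + R·V̇ + PEEP.
R·V̇ = PIP − Vt/C − PEEP = 40.0 − 480/32.0 − 14 = 40.0 − 15.0 − 14 = 11.0 cmH2O.
R = 11.0 / 0.8167 = 13.469 cmH2O·s/L.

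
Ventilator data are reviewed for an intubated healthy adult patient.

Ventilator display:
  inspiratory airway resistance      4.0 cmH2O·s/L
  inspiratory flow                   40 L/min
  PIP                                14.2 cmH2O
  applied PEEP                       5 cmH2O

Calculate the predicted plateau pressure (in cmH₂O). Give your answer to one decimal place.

Flow: 40 L/min ÷ 60 = 0.6667 L/s.
Pplat = PIP − Raw × flow = 14.2 − 4.0 × 0.6667 = 14.2 − 2.667 = 11.533 cmH2O.

11.5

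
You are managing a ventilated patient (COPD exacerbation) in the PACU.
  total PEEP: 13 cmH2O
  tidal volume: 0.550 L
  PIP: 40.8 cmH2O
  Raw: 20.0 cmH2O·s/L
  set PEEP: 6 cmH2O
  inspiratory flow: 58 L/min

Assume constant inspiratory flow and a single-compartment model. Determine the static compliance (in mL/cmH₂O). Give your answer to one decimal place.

Flow: 58 L/min ÷ 60 = 0.9667 L/s.
Total PEEP = 13 cmH2O (set 6 + intrinsic 7); this is the baseline alveolar pressure.
Equation of motion (constant flow): PIP = Vt/C + R·V̇ + PEEP.
Vt/C = PIP − R·V̇ − PEEP = 40.8 − 20.0×0.9667 − 13 = 40.8 − 19.334 − 13 = 8.466 cmH2O.
C = Vt / 8.466 = 550 / 8.466 = 64.966 mL/cmH2O.

65.0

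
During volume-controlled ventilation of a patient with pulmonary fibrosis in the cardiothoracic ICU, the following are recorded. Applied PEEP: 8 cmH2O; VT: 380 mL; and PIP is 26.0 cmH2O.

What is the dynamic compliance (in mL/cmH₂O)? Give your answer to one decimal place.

Dynamic compliance = Vt / (PIP − PEEP) = 380 / (26.0 − 8) = 380 / 18.0 = 21.111 mL/cmH2O.

21.1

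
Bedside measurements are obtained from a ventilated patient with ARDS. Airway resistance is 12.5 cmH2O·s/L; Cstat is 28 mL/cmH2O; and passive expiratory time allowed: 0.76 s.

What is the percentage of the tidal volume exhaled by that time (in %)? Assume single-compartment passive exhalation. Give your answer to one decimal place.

τ = R × C = 12.5 × 28 mL/cmH2O = 12.5 × 0.028 L/cmH2O = 0.35 s.
Passive exhalation: V(t)/V₀ = e^(−t/τ) = e^(−0.76/0.35) = 0.114.
Fraction exhaled = 1 − 0.114 = 0.886 → 88.6%.

88.6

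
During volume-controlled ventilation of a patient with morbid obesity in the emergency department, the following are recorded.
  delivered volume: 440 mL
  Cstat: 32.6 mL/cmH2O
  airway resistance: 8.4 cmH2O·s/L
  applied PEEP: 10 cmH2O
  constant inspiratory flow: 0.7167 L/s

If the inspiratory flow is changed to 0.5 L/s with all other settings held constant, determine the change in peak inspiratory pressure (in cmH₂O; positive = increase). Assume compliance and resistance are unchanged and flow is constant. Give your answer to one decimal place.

-1.8

PIP = Vt/C + R·V̇ + PEEP (constant-flow equation of motion).
Only the resistive term changes: ΔPIP = R × ΔV̇ = 8.4 × (0.5 − 0.7167) = 8.4 × -0.2167 = -1.82 cmH2O.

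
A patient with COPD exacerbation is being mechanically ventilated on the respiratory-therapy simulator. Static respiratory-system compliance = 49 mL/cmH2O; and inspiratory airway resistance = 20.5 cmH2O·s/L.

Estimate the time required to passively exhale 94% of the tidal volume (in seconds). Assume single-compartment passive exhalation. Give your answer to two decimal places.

τ = R × C = 20.5 × 49 mL/cmH2O = 20.5 × 0.049 L/cmH2O = 1.005 s.
Exhaled fraction f = 1 − e^(−t/τ) → t = −τ·ln(1 − f) = −1.005·ln(0.06) = 2.827 s.

2.83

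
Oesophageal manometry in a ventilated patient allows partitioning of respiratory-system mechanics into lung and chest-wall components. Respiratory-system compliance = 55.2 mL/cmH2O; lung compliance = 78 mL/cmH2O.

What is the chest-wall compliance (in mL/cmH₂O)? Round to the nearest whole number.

1/Ccw = 1/Crs − 1/CL.
1/Ccw = 1/55.2 − 1/78 = 0.005295.
Ccw = 188.86 mL/cmH2O.

189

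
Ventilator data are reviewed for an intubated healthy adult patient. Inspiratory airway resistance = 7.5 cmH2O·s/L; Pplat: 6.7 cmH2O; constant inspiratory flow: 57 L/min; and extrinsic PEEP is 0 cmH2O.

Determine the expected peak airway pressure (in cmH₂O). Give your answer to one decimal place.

13.8

Flow: 57 L/min ÷ 60 = 0.95 L/s.
PIP = Pplat + Raw × flow = 6.7 + 7.5 × 0.95 = 6.7 + 7.125 = 13.825 cmH2O.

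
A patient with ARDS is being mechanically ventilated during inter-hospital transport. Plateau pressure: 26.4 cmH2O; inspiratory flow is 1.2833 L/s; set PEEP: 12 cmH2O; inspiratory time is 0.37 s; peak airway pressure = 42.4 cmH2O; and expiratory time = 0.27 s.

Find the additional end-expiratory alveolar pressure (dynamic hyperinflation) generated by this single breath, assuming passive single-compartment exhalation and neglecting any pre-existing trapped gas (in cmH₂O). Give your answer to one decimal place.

7.5

Vt = flow × Ti = 1.2833 L/s × 0.37 s × 1000 mL/L = 474.82 mL.
R = (PIP − Pplat)/V̇ = (42.4 − 26.4) / 1.2833 = 16.0/1.2833 = 12.468 cmH2O·s/L.
C = Vt/(Pplat − PEEP) = 474.82 / (26.4 − 12) = 474.82/14.4 = 32.974 mL/cmH2O.
τ = R × C = 12.468 × 0.03297 L/cmH2O = 0.4111 s.
Fraction remaining = e^(−Te/τ) = e^(−0.27/0.4111) = 0.5185; trapped volume = 474.82 × 0.5185 = 246.19 mL.
Additional alveolar pressure from trapping ≈ V_trapped / C = 246.19 / 32.974 = 7.466 cmH2O.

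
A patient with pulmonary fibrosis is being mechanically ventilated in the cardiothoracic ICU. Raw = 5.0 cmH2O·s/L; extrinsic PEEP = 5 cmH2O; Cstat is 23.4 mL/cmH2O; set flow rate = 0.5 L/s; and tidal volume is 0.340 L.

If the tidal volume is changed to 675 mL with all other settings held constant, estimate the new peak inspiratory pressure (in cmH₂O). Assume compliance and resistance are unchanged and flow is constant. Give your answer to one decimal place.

36.3

PIP = Vt/C + R·V̇ + PEEP (constant-flow equation of motion).
Only the elastic term changes: ΔPIP = ΔVt / C = (675 − 340) / 23.4 = 14.316 cmH2O.
Original PIP = 340/23.4 + 5.0×0.5 + 5 = 22.03 cmH2O; new PIP = 22.03 + (14.316) = 36.346 cmH2O.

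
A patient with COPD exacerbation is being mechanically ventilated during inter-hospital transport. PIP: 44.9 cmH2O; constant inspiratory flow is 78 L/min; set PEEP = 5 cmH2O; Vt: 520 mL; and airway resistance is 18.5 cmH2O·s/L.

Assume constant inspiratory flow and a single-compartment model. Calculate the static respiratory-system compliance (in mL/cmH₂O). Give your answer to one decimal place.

Flow: 78 L/min ÷ 60 = 1.3 L/s.
Equation of motion (constant flow): PIP = Vt/C + R·V̇ + PEEP.
Vt/C = PIP − R·V̇ − PEEP = 44.9 − 18.5×1.3 − 5 = 44.9 − 24.05 − 5 = 15.85 cmH2O.
C = Vt / 15.85 = 520 / 15.85 = 32.808 mL/cmH2O.

32.8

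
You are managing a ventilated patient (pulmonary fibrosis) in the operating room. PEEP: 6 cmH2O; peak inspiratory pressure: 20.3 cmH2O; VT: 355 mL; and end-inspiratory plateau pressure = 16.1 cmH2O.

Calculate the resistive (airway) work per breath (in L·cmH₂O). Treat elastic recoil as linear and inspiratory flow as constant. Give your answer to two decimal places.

1.49

With constant inspiratory flow the resistive pressure is constant at PIP − Pplat = 20.3 − 16.1 = 4.2 cmH2O, so resistive work = 4.2 × 0.355 = 1.491 L·cmH2O.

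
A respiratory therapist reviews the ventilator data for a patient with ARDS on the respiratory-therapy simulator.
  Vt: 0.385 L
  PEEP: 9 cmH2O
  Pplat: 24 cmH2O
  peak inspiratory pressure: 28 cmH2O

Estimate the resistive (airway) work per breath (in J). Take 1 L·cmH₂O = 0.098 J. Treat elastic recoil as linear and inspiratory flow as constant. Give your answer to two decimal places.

0.15

With constant inspiratory flow the resistive pressure is constant at PIP − Pplat = 28 − 24 = 4.0 cmH2O, so resistive work = 4.0 × 0.385 = 1.54 L·cmH2O.
× 0.098 J/(L·cmH2O) → 0.1509 J.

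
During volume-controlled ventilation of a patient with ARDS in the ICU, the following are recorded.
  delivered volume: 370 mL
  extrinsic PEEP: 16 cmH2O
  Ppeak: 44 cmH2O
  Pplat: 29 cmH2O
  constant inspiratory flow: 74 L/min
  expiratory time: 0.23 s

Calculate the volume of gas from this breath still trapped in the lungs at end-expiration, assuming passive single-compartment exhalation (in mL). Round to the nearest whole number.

190

Flow: 74 L/min ÷ 60 = 1.2333 L/s.
R = (PIP − Pplat)/V̇ = (44 − 29) / 1.2333 = 15.0/1.2333 = 12.162 cmH2O·s/L.
C = Vt/(Pplat − PEEP) = 370.0 / (29 − 16) = 370.0/13.0 = 28.462 mL/cmH2O.
τ = R × C = 12.162 × 0.02846 L/cmH2O = 0.3461 s.
Fraction remaining = e^(−Te/τ) = e^(−0.23/0.3461) = 0.5145.
Trapped volume = 370.0 × 0.5145 = 190.37 mL.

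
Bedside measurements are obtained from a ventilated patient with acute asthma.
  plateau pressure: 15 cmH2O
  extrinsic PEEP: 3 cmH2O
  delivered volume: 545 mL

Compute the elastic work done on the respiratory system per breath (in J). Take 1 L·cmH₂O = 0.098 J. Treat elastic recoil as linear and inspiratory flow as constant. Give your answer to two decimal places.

0.32

Elastic work ≈ ½ × (Pplat − PEEP) × Vt = 0.5 × (15 − 3) × 0.545 L = 0.5 × 12.0 × 0.545 = 3.27 L·cmH2O.
× 0.098 J/(L·cmH2O) → 0.3205 J.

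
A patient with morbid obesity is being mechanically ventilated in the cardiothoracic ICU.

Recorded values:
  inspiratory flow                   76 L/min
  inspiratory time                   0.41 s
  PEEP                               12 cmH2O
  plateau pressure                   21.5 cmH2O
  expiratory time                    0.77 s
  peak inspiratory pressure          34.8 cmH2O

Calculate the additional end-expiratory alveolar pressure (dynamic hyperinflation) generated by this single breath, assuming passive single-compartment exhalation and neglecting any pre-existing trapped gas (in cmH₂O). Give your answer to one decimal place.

2.5

Flow: 76 L/min ÷ 60 = 1.2667 L/s.
Vt = flow × Ti = 1.2667 L/s × 0.41 s × 1000 mL/L = 519.35 mL.
R = (PIP − Pplat)/V̇ = (34.8 − 21.5) / 1.2667 = 13.3/1.2667 = 10.5 cmH2O·s/L.
C = Vt/(Pplat − PEEP) = 519.35 / (21.5 − 12) = 519.35/9.5 = 54.668 mL/cmH2O.
τ = R × C = 10.5 × 0.05467 L/cmH2O = 0.574 s.
Fraction remaining = e^(−Te/τ) = e^(−0.77/0.574) = 0.2615; trapped volume = 519.35 × 0.2615 = 135.81 mL.
Additional alveolar pressure from trapping ≈ V_trapped / C = 135.81 / 54.668 = 2.484 cmH2O.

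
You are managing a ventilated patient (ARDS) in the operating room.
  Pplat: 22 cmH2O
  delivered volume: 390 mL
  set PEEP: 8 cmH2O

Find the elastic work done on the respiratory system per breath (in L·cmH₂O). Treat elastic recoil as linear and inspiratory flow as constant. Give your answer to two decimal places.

2.73

Elastic work ≈ ½ × (Pplat − PEEP) × Vt = 0.5 × (22 − 8) × 0.390 L = 0.5 × 14.0 × 0.390 = 2.73 L·cmH2O.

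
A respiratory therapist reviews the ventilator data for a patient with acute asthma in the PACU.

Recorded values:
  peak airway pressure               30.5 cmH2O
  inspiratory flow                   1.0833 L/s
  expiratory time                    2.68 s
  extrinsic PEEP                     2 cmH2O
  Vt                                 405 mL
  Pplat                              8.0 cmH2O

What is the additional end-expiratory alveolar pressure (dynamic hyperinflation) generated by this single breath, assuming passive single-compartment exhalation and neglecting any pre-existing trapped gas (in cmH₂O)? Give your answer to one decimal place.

0.9

R = (PIP − Pplat)/V̇ = (30.5 − 8.0) / 1.0833 = 22.5/1.0833 = 20.77 cmH2O·s/L.
C = Vt/(Pplat − PEEP) = 405.0 / (8.0 − 2) = 405.0/6.0 = 67.5 mL/cmH2O.
τ = R × C = 20.77 × 0.0675 L/cmH2O = 1.402 s.
Fraction remaining = e^(−Te/τ) = e^(−2.68/1.402) = 0.1479; trapped volume = 405.0 × 0.1479 = 59.9 mL.
Additional alveolar pressure from trapping ≈ V_trapped / C = 59.9 / 67.5 = 0.8874 cmH2O.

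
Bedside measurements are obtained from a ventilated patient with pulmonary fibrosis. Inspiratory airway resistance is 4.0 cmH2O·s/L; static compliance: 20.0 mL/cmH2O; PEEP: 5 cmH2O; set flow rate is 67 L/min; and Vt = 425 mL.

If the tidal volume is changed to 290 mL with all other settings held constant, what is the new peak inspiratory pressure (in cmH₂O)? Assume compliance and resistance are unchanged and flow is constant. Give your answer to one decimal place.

24.0

Flow: 67 L/min ÷ 60 = 1.1167 L/s.
PIP = Vt/C + R·V̇ + PEEP (constant-flow equation of motion).
Only the elastic term changes: ΔPIP = ΔVt / C = (290 − 425) / 20.0 = -6.75 cmH2O.
Original PIP = 425/20.0 + 4.0×1.1167 + 5 = 30.717 cmH2O; new PIP = 30.717 + (-6.75) = 23.967 cmH2O.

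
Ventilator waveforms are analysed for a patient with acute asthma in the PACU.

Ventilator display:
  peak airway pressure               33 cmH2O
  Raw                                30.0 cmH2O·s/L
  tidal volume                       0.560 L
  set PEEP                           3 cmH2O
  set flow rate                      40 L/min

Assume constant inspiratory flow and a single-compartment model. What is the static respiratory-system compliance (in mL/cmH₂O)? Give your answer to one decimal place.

Flow: 40 L/min ÷ 60 = 0.6667 L/s.
Equation of motion (constant flow): PIP = Vt/C + R·V̇ + PEEP.
Vt/C = PIP − R·V̇ − PEEP = 33 − 30.0×0.6667 − 3 = 33 − 20.001 − 3 = 9.999 cmH2O.
C = Vt / 9.999 = 560 / 9.999 = 56.006 mL/cmH2O.

56.0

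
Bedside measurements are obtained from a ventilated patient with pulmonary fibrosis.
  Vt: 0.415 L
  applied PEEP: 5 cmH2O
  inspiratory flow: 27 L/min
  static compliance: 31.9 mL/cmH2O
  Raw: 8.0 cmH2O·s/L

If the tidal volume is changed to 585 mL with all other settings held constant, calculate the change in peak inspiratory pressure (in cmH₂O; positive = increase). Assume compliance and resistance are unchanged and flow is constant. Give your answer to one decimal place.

PIP = Vt/C + R·V̇ + PEEP (constant-flow equation of motion).
Only the elastic term changes: ΔPIP = ΔVt / C = (585 − 415) / 31.9 = 5.329 cmH2O.

5.3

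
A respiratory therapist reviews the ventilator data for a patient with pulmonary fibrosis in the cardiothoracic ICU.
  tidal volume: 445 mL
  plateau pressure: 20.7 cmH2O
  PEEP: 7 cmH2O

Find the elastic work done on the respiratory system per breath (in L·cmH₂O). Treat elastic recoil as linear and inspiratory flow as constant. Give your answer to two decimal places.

Elastic work ≈ ½ × (Pplat − PEEP) × Vt = 0.5 × (20.7 − 7) × 0.445 L = 0.5 × 13.7 × 0.445 = 3.048 L·cmH2O.

3.05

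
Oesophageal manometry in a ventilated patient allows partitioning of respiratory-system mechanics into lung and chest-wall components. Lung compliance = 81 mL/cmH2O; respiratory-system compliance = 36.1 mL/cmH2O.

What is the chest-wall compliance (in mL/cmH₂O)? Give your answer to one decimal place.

1/Ccw = 1/Crs − 1/CL.
1/Ccw = 1/36.1 − 1/81 = 0.01536.
Ccw = 65.104 mL/cmH2O.

65.1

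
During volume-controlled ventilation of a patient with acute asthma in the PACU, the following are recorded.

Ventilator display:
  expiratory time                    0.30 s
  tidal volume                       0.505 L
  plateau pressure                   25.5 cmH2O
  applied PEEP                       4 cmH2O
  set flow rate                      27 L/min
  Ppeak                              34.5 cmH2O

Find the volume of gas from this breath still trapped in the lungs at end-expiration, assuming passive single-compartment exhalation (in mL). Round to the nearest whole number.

Flow: 27 L/min ÷ 60 = 0.45 L/s.
R = (PIP − Pplat)/V̇ = (34.5 − 25.5) / 0.45 = 9.0/0.45 = 20.0 cmH2O·s/L.
C = Vt/(Pplat − PEEP) = 505.0 / (25.5 − 4) = 505.0/21.5 = 23.488 mL/cmH2O.
τ = R × C = 20.0 × 0.02349 L/cmH2O = 0.4698 s.
Fraction remaining = e^(−Te/τ) = e^(−0.30/0.4698) = 0.528.
Trapped volume = 505.0 × 0.528 = 266.64 mL.

267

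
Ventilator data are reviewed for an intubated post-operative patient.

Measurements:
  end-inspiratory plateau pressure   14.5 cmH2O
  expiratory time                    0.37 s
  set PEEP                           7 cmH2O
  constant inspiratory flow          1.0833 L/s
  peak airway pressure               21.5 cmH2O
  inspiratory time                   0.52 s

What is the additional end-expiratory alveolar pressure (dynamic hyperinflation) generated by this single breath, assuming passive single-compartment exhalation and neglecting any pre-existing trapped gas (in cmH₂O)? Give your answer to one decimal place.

Vt = flow × Ti = 1.0833 L/s × 0.52 s × 1000 mL/L = 563.32 mL.
R = (PIP − Pplat)/V̇ = (21.5 − 14.5) / 1.0833 = 7.0/1.0833 = 6.462 cmH2O·s/L.
C = Vt/(Pplat − PEEP) = 563.32 / (14.5 − 7) = 563.32/7.5 = 75.109 mL/cmH2O.
τ = R × C = 6.462 × 0.07511 L/cmH2O = 0.4854 s.
Fraction remaining = e^(−Te/τ) = e^(−0.37/0.4854) = 0.4666; trapped volume = 563.32 × 0.4666 = 262.85 mL.
Additional alveolar pressure from trapping ≈ V_trapped / C = 262.85 / 75.109 = 3.5 cmH2O.

3.5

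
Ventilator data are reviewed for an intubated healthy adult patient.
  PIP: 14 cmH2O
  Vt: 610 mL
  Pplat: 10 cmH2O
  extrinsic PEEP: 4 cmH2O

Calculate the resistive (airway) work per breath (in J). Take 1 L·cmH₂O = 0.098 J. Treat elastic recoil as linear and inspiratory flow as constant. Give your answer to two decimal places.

With constant inspiratory flow the resistive pressure is constant at PIP − Pplat = 14 − 10 = 4.0 cmH2O, so resistive work = 4.0 × 0.610 = 2.44 L·cmH2O.
× 0.098 J/(L·cmH2O) → 0.2391 J.

0.24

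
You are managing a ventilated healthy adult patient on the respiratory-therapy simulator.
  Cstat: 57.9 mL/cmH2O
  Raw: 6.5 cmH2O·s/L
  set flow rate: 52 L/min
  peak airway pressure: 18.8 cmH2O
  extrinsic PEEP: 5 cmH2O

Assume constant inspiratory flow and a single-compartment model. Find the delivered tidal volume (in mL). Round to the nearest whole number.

473

Flow: 52 L/min ÷ 60 = 0.8667 L/s.
Equation of motion (constant flow): PIP = Vt/C + R·V̇ + PEEP.
Vt/C = PIP − R·V̇ − PEEP = 18.8 − 5.634 − 5 = 8.166 cmH2O.
Vt = C × 8.166 = 57.9 × 8.166 = 472.81 mL.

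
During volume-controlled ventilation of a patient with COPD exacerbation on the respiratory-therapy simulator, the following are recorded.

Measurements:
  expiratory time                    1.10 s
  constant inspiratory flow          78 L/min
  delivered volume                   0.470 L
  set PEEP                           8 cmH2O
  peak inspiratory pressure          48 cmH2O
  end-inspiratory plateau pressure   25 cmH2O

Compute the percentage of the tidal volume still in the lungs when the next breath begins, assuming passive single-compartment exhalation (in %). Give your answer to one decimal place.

10.6

Flow: 78 L/min ÷ 60 = 1.3 L/s.
R = (PIP − Pplat)/V̇ = (48 − 25) / 1.3 = 23.0/1.3 = 17.692 cmH2O·s/L.
C = Vt/(Pplat − PEEP) = 470.0 / (25 − 8) = 470.0/17.0 = 27.647 mL/cmH2O.
τ = R × C = 17.692 × 0.02765 L/cmH2O = 0.4892 s.
Fraction remaining at end-expiration = e^(−Te/τ) = e^(−1.10/0.4892) = 0.1056 → 10.56%.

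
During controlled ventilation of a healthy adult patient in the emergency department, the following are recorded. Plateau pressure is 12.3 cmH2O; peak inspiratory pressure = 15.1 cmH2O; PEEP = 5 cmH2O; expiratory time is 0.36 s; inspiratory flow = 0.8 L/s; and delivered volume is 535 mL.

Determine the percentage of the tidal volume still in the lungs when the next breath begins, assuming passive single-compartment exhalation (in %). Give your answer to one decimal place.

24.6

R = (PIP − Pplat)/V̇ = (15.1 − 12.3) / 0.8 = 2.8/0.8 = 3.5 cmH2O·s/L.
C = Vt/(Pplat − PEEP) = 535.0 / (12.3 − 5) = 535.0/7.3 = 73.288 mL/cmH2O.
τ = R × C = 3.5 × 0.07329 L/cmH2O = 0.2565 s.
Fraction remaining at end-expiration = e^(−Te/τ) = e^(−0.36/0.2565) = 0.2457 → 24.57%.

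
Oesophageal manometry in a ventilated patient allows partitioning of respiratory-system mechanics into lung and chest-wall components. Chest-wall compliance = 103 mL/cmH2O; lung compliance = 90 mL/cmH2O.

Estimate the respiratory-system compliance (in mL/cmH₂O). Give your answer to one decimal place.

48.0

Lung and chest wall are elastances in series: 1/Crs = 1/CL + 1/Ccw.
1/Crs = 1/90 + 1/103 = 0.02082.
Crs = 48.031 mL/cmH2O.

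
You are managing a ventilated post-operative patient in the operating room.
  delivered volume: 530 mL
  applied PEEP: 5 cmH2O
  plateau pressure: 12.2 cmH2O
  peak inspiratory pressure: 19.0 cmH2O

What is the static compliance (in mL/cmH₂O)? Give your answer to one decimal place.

Cstat = Vt / (Pplat − PEEP) = 530 / (12.2 − 5) = 530 / 7.2 = 73.611 mL/cmH2O.

73.6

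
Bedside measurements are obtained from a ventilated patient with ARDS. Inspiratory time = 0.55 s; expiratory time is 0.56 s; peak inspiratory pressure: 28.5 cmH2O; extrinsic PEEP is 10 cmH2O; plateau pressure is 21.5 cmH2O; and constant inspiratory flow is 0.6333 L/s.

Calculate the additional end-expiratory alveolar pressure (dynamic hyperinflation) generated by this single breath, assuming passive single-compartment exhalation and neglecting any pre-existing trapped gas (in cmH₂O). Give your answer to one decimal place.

Vt = flow × Ti = 0.6333 L/s × 0.55 s × 1000 mL/L = 348.32 mL.
R = (PIP − Pplat)/V̇ = (28.5 − 21.5) / 0.6333 = 7.0/0.6333 = 11.053 cmH2O·s/L.
C = Vt/(Pplat − PEEP) = 348.32 / (21.5 − 10) = 348.32/11.5 = 30.289 mL/cmH2O.
τ = R × C = 11.053 × 0.03029 L/cmH2O = 0.3348 s.
Fraction remaining = e^(−Te/τ) = e^(−0.56/0.3348) = 0.1878; trapped volume = 348.32 × 0.1878 = 65.414 mL.
Additional alveolar pressure from trapping ≈ V_trapped / C = 65.414 / 30.289 = 2.16 cmH2O.

2.2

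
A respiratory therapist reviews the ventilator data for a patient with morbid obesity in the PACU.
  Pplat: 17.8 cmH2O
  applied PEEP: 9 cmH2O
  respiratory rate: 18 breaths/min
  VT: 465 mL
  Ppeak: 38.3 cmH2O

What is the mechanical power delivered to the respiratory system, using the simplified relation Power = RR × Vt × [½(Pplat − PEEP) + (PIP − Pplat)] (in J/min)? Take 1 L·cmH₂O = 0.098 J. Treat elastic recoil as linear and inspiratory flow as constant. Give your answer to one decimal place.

Per-breath work = Vt × [½(Pplat−PEEP) + (PIP−Pplat)] = 0.465 × [0.5×8.8 + 20.5] = 0.465 × 24.9 = 11.579 L·cmH2O.
Power = 18 × 11.579 = 208.42 L·cmH2O/min.
× 0.098 J/(L·cmH2O) → 20.425 J/min.

20.4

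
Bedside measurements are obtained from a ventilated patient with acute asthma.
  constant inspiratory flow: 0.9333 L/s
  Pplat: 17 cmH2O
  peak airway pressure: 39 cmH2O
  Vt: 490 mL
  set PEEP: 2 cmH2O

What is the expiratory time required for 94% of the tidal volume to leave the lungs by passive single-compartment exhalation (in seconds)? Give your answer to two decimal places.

2.17

R = (PIP − Pplat)/V̇ = (39 − 17) / 0.9333 = 22.0/0.9333 = 23.572 cmH2O·s/L.
C = Vt/(Pplat − PEEP) = 490.0 / (17 − 2) = 490.0/15.0 = 32.667 mL/cmH2O.
τ = R × C = 23.572 × 0.03267 L/cmH2O = 0.7701 s.
t = −τ·ln(1 − 0.94) = −0.7701·ln(0.06) = 2.167 s.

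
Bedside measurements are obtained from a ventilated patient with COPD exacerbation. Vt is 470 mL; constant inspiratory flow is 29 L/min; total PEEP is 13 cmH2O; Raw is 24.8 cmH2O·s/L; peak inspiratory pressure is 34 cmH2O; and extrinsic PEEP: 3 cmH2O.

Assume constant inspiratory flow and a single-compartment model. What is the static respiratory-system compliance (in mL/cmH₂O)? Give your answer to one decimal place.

Flow: 29 L/min ÷ 60 = 0.4833 L/s.
Total PEEP = 13 cmH2O (set 3 + intrinsic 10); this is the baseline alveolar pressure.
Equation of motion (constant flow): PIP = Vt/C + R·V̇ + PEEP.
Vt/C = PIP − R·V̇ − PEEP = 34 − 24.8×0.4833 − 13 = 34 − 11.986 − 13 = 9.014 cmH2O.
C = Vt / 9.014 = 470 / 9.014 = 52.141 mL/cmH2O.

52.1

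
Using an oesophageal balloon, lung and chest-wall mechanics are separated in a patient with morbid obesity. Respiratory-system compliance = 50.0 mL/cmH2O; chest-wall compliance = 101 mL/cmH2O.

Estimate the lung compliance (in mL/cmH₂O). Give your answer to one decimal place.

1/CL = 1/Crs − 1/Ccw.
1/CL = 1/50.0 − 1/101 = 0.0101.
CL = 99.01 mL/cmH2O.

99.0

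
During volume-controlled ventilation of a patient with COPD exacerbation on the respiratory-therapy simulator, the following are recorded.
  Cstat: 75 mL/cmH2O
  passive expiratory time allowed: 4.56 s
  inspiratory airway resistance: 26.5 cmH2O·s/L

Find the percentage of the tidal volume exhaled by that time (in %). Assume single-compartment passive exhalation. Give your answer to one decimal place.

τ = R × C = 26.5 × 75 mL/cmH2O = 26.5 × 0.075 L/cmH2O = 1.988 s.
Passive exhalation: V(t)/V₀ = e^(−t/τ) = e^(−4.56/1.988) = 0.1009.
Fraction exhaled = 1 − 0.1009 = 0.8991 → 89.91%.

89.9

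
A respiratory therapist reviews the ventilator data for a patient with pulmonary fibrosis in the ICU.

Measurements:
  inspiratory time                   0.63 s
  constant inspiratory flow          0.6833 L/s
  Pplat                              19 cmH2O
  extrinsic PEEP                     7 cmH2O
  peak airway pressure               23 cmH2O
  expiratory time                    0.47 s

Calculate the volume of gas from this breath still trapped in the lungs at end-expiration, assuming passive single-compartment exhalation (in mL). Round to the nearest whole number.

Vt = flow × Ti = 0.6833 L/s × 0.63 s × 1000 mL/L = 430.48 mL.
R = (PIP − Pplat)/V̇ = (23 − 19) / 0.6833 = 4.0/0.6833 = 5.854 cmH2O·s/L.
C = Vt/(Pplat − PEEP) = 430.48 / (19 − 7) = 430.48/12.0 = 35.873 mL/cmH2O.
τ = R × C = 5.854 × 0.03587 L/cmH2O = 0.21 s.
Fraction remaining = e^(−Te/τ) = e^(−0.47/0.21) = 0.1067.
Trapped volume = 430.48 × 0.1067 = 45.932 mL.

46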